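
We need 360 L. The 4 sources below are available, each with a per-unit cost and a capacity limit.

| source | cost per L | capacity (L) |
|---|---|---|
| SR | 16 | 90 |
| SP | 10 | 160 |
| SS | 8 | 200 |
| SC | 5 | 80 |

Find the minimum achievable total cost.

2800

Fill from the cheapest source first.
Take 80 from SC at 5 ; need 280 more.
Take 200 from SS at 8 ; need 80 more.
Take 80 from SP at 10 to finish.
SR: unused.
Cost = 80×5 + 200×8 + 80×10 = 2800.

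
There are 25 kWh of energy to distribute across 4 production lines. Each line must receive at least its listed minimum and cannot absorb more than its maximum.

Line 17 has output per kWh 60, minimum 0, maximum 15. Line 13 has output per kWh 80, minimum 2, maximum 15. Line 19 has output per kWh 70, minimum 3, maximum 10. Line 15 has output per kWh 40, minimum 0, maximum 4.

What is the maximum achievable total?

1900

Meeting every minimum uses 0+2+3+0 = 5 kWh, leaving 20.
Highest output per kWh first: Line 13 80 > Line 19 70 > Line 17 60 > Line 15 40.
Line 13: +13 to 15 (cap) → 7 left.
Give Line 19 7 more to hit its cap of 10 → 0 left.
Total = 80×15 + 70×10 = 1900.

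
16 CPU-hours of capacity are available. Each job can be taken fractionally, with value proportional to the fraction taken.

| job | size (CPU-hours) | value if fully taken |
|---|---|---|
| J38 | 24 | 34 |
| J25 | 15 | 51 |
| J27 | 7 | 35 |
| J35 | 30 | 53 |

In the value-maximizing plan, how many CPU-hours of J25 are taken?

Sort by value density: J27 35/7≈5, J25 51/15≈3.4, J35 53/30≈1.77, J38 34/24≈1.42.
J27: take in full, 7 CPU-hours for value 35 — 9 left.
9 CPU-hours left: a 9/15 share of J25 gives 51×9/15 = 30.6.

9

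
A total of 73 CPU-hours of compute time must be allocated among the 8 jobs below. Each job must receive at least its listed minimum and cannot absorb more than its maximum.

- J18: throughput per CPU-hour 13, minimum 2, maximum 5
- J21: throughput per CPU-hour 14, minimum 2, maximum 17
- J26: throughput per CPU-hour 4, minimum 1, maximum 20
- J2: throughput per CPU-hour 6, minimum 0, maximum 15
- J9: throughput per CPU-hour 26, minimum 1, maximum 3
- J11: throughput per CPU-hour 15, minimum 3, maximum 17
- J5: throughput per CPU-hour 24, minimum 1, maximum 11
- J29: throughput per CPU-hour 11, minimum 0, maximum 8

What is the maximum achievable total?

Meeting every minimum uses 2+2+1+0+1+3+1+0 = 10 CPU-hours, leaving 63.
Order the jobs by throughput per CPU-hour: J9 26 > J5 24 > J11 15 > J21 14 > J18 13 > J29 11 > J2 6 > J26 4.
J9: +2 to 3 (cap) ; 61 left.
Give J5 10 more to hit its cap of 11 ; 51 left.
J11: +14 to 17 (cap) ; 37 left.
J21 takes 15 more to reach its cap of 17 ; 22 left.
J18 takes 3 more to reach its cap of 5 ; 19 left.
J29: +8 to 8 (cap) ; 11 left.
J2: +11 (room for 15) → 11. Pool exhausted.
Total = 13×5 + 14×17 + 4×1 + 6×11 + 26×3 + 15×17 + 24×11 + 11×8 = 1058.

1058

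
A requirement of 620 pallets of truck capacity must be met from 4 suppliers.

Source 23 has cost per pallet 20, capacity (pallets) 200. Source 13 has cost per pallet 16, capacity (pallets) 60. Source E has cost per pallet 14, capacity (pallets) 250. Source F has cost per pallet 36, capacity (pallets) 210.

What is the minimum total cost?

12420

Cheapest first:
Source E at 14: take all 250 pallets — 370 still needed.
Source 13 (16): use full 60 — 310 pallets to go.
Source 23 (20): use full 200 — 110 pallets to go.
Take 110 from Source F at 36 to finish.
Cost = 250×14 + 60×16 + 200×20 + 110×36 = 12420.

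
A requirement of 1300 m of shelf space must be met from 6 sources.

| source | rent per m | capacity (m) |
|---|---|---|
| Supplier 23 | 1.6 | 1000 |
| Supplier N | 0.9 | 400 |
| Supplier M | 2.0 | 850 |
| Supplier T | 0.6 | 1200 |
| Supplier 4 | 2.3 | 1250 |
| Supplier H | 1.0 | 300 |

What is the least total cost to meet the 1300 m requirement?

Cheapest first:
Supplier T (0.6): use full 1200 ; 100 m to go.
Supplier N (0.9): take the remaining 100 ; done.
Supplier H, Supplier 23, Supplier M, Supplier 4: unused.
Cost = 1200×0.6 + 100×0.9 = 810.

810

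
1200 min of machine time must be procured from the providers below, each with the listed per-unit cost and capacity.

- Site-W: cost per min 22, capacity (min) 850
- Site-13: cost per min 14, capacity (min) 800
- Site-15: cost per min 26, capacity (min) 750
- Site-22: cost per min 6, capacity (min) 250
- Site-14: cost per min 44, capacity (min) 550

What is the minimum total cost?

Use providers in increasing cost order.
Take 250 from Site-22 at 6 — need 950 more.
Site-13 (14): use full 800 — 150 min to go.
Site-W (22): take the remaining 150 — done.
Site-15, Site-14: unused.
Cost = 250×6 + 800×14 + 150×22 = 16000.

16000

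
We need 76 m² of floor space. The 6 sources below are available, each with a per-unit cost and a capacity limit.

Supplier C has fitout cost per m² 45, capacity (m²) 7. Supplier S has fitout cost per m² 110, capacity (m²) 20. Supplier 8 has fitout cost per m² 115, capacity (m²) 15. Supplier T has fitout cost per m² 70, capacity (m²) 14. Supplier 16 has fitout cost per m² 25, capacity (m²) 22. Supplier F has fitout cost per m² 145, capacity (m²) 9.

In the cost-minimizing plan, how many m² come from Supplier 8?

Cheapest first:
Take 22 from Supplier 16 at 25 ; need 54 more.
Supplier C (45): use full 7 ; 47 m² to go.
Take 14 from Supplier T at 70 ; need 33 more.
Supplier S at 110: take all 20 m² ; 13 still needed.
Take 13 from Supplier 8 at 115 to finish.
Supplier F: unused.

13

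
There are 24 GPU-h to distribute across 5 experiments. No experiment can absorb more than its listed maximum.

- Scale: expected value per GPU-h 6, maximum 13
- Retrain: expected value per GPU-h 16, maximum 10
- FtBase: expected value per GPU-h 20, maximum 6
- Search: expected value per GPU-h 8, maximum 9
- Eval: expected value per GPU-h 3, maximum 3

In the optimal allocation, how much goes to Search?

Rank by expected value per GPU-h: FtBase 20 > Retrain 16 > Search 8 > Scale 6 > Eval 3.
FtBase takes 6 to reach its cap of 6 ; 18 left.
Retrain takes 10 to reach its cap of 10 ; 8 left.
Only 8 left; Search takes them to reach 8.

8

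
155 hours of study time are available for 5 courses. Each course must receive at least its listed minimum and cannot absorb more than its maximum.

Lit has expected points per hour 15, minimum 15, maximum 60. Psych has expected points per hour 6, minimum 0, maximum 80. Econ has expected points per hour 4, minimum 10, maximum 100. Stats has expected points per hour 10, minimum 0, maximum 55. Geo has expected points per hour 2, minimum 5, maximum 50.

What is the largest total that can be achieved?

Meeting every minimum uses 15+0+10+0+5 = 30 hours, leaving 125.
Order the courses by expected points per hour: Lit 15 > Stats 10 > Psych 6 > Econ 4 > Geo 2.
Lit takes 45 more to reach its cap of 60 — 80 left.
Stats takes 55 more to reach its cap of 55 — 25 left.
Psych: +25 (room for 80) → 25. Pool exhausted.
Total = 15×60 + 6×25 + 4×10 + 10×55 + 2×5 = 1650.

1650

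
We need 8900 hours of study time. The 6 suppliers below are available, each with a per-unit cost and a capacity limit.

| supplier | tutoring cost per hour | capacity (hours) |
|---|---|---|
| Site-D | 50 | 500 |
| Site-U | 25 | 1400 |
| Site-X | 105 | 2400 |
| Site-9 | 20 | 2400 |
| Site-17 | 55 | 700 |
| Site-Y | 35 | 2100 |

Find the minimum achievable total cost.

409000

Cheapest first:
Site-9 (20): use full 2400 → 6500 hours to go.
Site-U at 25: take all 1400 hours → 5100 still needed.
Take 2100 from Site-Y at 35 → need 3000 more.
Site-D at 50: take all 500 hours → 2500 still needed.
Site-17 at 55: take all 700 hours → 1800 still needed.
Site-X (105): take the remaining 1800 → done.
Cost = 2400×20 + 1400×25 + 2100×35 + 500×50 + 700×55 + 1800×105 = 409000.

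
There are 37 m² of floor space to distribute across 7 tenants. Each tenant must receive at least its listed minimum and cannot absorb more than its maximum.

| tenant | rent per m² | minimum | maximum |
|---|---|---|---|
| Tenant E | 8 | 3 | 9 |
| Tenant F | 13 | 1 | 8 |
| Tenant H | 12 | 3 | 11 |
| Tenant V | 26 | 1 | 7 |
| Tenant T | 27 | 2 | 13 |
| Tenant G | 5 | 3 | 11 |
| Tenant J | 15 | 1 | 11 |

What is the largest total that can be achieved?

Meeting every minimum uses 3+1+3+1+2+3+1 = 14 m², leaving 23.
Order the tenants by rent per m²: Tenant T 27 > Tenant V 26 > Tenant J 15 > Tenant F 13 > Tenant H 12 > Tenant E 8 > Tenant G 5.
Give Tenant T 11 more to hit its cap of 13 ; 12 left.
Tenant V takes 6 more to reach its cap of 7 ; 6 left.
Tenant J has room for 10 more but only 6 remain, so it gets 7.
Total = 8×3 + 13×1 + 12×3 + 26×7 + 27×13 + 5×3 + 15×7 = 726.

726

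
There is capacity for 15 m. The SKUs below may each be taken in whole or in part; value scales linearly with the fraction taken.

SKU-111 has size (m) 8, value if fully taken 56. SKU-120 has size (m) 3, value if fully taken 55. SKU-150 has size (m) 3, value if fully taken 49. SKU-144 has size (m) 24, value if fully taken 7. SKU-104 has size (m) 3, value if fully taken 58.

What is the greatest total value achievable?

Rank by value-to-size ratio: SKU-104 58/3≈19.3, SKU-120 55/3≈18.3, SKU-150 49/3≈16.3, SKU-111 56/8≈7, SKU-144 7/24≈0.292.
SKU-104: take in full, 3 m for value 58 → 12 left.
All 3 m of SKU-120 fit (value 55) → 9 remain.
All 3 m of SKU-150 fit (value 49) → 6 remain.
6 m left: a 6/8 share of SKU-111 gives 56×6/8 = 42.
Total value = 204.

204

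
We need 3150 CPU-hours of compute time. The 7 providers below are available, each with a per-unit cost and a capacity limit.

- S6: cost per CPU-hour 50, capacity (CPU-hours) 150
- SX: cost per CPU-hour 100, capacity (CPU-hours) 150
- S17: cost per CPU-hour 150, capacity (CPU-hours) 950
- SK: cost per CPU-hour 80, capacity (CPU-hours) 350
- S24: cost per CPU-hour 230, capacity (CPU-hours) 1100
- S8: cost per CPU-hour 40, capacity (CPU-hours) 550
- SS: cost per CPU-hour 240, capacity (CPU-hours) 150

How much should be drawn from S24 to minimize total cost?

Cheapest first:
Take 550 from S8 at 40 ; need 2600 more.
Take 150 from S6 at 50 ; need 2450 more.
Take 350 from SK at 80 ; need 2100 more.
SX at 100: take all 150 CPU-hours ; 1950 still needed.
S17 (150): use full 950 ; 1000 CPU-hours to go.
Take 1000 from S24 at 230 to finish.
SS: unused.

1000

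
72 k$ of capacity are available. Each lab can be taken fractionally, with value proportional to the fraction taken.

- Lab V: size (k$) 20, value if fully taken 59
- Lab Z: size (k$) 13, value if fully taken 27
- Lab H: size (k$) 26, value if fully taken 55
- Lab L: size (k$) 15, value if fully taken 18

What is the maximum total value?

Sort by value density: Lab V 59/20≈2.95, Lab H 55/26≈2.12, Lab Z 27/13≈2.08, Lab L 18/15≈1.2.
Lab V: take in full, 20 k$ for value 59 ; 52 left.
Lab H: take in full, 26 k$ for value 55 ; 26 left.
Lab Z: take in full, 13 k$ for value 27 ; 13 left.
13 k$ left: a 13/15 share of Lab L gives 18×13/15 = 15.6.
Total value = 156.6.

156.6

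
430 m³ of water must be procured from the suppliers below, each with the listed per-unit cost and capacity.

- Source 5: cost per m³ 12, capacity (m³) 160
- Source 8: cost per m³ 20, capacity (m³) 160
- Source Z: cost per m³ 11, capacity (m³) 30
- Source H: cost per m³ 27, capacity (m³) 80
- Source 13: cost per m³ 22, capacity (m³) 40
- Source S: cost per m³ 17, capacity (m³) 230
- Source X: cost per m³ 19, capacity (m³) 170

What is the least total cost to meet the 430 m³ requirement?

Fill from the cheapest supplier first.
Source Z at 11: take all 30 m³ → 400 still needed.
Source 5 (12): use full 160 → 240 m³ to go.
Source S at 17: take all 230 m³ → 10 still needed.
Source X at 19: take 10 of its 170 → requirement met.
Source 8, Source 13, Source H: unused.
Cost = 30×11 + 160×12 + 230×17 + 10×19 = 6350.

6350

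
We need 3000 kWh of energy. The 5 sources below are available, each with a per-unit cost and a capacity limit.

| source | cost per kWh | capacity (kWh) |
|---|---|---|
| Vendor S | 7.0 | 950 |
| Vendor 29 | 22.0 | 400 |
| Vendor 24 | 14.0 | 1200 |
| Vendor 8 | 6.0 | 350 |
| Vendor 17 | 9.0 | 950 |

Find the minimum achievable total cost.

27800

Cheapest first:
Vendor 8 (6.0): use full 350 ; 2650 kWh to go.
Take 950 from Vendor S at 7.0 ; need 1700 more.
Vendor 17 at 9.0: take all 950 kWh ; 750 still needed.
Vendor 24 at 14.0: take 750 of its 1200 ; requirement met.
Vendor 29: unused.
Cost = 350×6.0 + 950×7.0 + 950×9.0 + 750×14.0 = 27800.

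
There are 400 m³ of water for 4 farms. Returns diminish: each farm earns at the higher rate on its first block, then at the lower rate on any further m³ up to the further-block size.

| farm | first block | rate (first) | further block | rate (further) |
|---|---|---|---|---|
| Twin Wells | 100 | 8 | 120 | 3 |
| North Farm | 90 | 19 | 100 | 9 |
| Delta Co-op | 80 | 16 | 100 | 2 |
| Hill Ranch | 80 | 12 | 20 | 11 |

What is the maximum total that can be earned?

5310

Rank every tier by rate: North Farm/first 19 > Delta Co-op/first 16 > Hill Ranch/first 12 > Hill Ranch/second 11 > North Farm/second 9 > Twin Wells/first 8 > Twin Wells/second 3 > Delta Co-op/second 2.
North Farm/first (19): +90 — 310 left.
Delta Co-op/first (16): +80 — 230 left.
Hill Ranch/first (12): +80 — 150 left.
Hill Ranch/second (11): +20 — 130 left.
North Farm/second (9): +100 — 30 left.
Twin Wells/first: +30 of 100 at 8; pool empty.
Total = 19×90 + 16×80 + 12×80 + 11×20 + 9×100 + 8×30 = 5310.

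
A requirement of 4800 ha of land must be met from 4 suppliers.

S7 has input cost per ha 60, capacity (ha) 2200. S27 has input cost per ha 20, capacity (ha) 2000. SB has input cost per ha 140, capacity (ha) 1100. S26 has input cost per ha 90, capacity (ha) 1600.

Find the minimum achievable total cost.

Fill from the cheapest supplier first.
S27 at 20: take all 2000 ha ; 2800 still needed.
Take 2200 from S7 at 60 ; need 600 more.
S26 at 90: take 600 of its 1600 ; requirement met.
SB: unused.
Cost = 2000×20 + 2200×60 + 600×90 = 226000.

226000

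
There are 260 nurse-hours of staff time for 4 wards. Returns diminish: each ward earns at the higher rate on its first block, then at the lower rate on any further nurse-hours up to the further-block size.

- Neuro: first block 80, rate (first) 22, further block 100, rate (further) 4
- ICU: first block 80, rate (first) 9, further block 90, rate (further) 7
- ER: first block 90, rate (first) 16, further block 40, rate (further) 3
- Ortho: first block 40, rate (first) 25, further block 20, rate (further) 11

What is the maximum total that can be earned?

4690

Rank every tier by rate: Ortho/tier1 25 > Neuro/tier1 22 > ER/tier1 16 > Ortho/tier2 11 > ICU/tier1 9 > ICU/tier2 7 > Neuro/tier2 4 > ER/tier2 3.
Fill Ortho tier1 block (40 at 25) ; 220 left.
Neuro tier1 at 22: fill all 80 ; 140 left.
ER tier1 at 16: fill all 90 ; 50 left.
Ortho/tier2 (11): +20 ; 30 left.
ICU tier1 at 9: only 30 left, fill 30.
Total = 25×40 + 22×80 + 16×90 + 11×20 + 9×30 = 4690.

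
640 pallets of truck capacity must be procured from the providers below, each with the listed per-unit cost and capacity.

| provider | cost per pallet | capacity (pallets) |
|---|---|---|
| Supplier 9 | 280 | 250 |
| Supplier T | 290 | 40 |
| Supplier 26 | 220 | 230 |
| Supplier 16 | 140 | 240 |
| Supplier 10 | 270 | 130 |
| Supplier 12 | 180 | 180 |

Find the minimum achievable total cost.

114400

Cheapest first:
Take 240 from Supplier 16 at 140 — need 400 more.
Supplier 12 (180): use full 180 — 220 pallets to go.
Take 220 from Supplier 26 at 220 to finish.
Supplier 10, Supplier 9, Supplier T: unused.
Cost = 240×140 + 180×180 + 220×220 = 114400.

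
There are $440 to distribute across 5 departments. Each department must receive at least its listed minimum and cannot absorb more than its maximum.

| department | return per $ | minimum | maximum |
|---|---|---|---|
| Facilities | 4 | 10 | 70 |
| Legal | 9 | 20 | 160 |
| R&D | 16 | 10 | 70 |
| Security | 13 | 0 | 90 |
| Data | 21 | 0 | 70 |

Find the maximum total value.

5400

Meeting every minimum uses 10+20+10+0+0 = 40 $, leaving 400.
Order the departments by return per $: Data 21 > R&D 16 > Security 13 > Legal 9 > Facilities 4.
Data takes 70 more to reach its cap of 70 → 330 left.
R&D takes 60 more to reach its cap of 70 → 270 left.
Security: +90 to 90 (cap) → 180 left.
Legal takes 140 more to reach its cap of 160 → 40 left.
Facilities has room for 60 more but only 40 remain, so it gets 50.
Total = 4×50 + 9×160 + 16×70 + 13×90 + 21×70 = 5400.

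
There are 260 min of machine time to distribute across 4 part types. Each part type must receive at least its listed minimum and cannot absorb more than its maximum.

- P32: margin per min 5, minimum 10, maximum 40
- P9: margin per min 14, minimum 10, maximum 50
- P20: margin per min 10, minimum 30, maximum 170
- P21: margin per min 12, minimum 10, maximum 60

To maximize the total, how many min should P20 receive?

Meeting every minimum uses 10+10+30+10 = 60 min, leaving 200.
Highest margin per min first: P9 14 > P21 12 > P20 10 > P32 5.
Give P9 40 more to hit its cap of 50 — 160 left.
P21 takes 50 more to reach its cap of 60 — 110 left.
P20 has room for 140 more but only 110 remain, so it gets 140.

140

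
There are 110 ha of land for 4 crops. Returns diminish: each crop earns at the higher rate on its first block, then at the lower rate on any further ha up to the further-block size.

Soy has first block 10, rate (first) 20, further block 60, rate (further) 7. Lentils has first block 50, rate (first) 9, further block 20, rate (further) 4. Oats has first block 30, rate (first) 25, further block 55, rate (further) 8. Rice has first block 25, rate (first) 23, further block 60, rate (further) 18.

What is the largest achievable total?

Treat each block as its own option and order by rate: Oats/tier1 25 > Rice/tier1 23 > Soy/tier1 20 > Rice/tier2 18 > Lentils/tier1 9 > Oats/tier2 8 > Soy/tier2 7 > Lentils/tier2 4.
Fill Oats tier1 block (30 at 25) — 80 left.
Fill Rice tier1 block (25 at 23) — 55 left.
Fill Soy tier1 block (10 at 20) — 45 left.
Rice tier2 at 18: only 45 left, fill 45.
Total = 25×30 + 23×25 + 20×10 + 18×45 = 2335.

2335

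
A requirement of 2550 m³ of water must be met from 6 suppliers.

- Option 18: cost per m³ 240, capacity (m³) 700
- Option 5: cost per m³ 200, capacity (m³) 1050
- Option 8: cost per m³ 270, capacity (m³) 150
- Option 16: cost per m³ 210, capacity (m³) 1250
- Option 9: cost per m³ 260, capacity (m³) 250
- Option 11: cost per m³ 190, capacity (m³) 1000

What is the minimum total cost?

505000

Fill from the cheapest supplier first.
Take 1000 from Option 11 at 190 ; need 1550 more.
Option 5 at 200: take all 1050 m³ ; 500 still needed.
Option 16 (210): take the remaining 500 ; done.
Option 18, Option 9, Option 8: unused.
Cost = 1000×190 + 1050×200 + 500×210 = 505000.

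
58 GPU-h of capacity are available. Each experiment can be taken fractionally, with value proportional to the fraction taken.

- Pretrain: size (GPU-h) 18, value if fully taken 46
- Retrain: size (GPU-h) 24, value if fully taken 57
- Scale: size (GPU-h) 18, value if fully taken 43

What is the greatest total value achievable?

141.25

Rank by value-to-size ratio: Pretrain 46/18≈2.56, Scale 43/18≈2.39, Retrain 57/24≈2.38.
All 18 GPU-h of Pretrain fit (value 46) — 40 remain.
Scale: take in full, 18 GPU-h for value 43 — 22 left.
Only 22 GPU-h remain; take 22/24 of Retrain for value 57×22/24 = 52.25.
Total value = 141.25.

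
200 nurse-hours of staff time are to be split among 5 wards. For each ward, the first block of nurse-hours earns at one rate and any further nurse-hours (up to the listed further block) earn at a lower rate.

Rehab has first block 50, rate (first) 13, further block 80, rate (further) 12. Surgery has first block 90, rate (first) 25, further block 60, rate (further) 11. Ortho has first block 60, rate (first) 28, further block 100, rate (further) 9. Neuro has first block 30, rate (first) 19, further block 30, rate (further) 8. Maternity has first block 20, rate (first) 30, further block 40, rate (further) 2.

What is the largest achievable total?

Treat each block as its own option and order by rate: Maternity/first 30 > Ortho/first 28 > Surgery/first 25 > Neuro/first 19 > Rehab/first 13 > Rehab/second 12 > Surgery/second 11 > Ortho/second 9 > Neuro/second 8 > Maternity/second 2.
Fill Maternity first block (20 at 30) — 180 left.
Fill Ortho first block (60 at 28) — 120 left.
Fill Surgery first block (90 at 25) — 30 left.
Fill Neuro first block (30 at 19) — 0 left.
Total = 30×20 + 28×60 + 25×90 + 19×30 = 5100.

5100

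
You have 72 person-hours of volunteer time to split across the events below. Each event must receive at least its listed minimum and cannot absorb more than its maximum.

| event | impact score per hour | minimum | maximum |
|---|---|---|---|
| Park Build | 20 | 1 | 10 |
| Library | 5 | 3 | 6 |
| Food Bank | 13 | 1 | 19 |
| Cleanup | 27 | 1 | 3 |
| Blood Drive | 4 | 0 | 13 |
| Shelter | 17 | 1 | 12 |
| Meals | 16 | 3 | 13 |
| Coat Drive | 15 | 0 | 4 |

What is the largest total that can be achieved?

1050

Meeting every minimum uses 1+3+1+1+0+1+3+0 = 10 person-hours, leaving 62.
Order the events by impact score per hour: Cleanup 27 > Park Build 20 > Shelter 17 > Meals 16 > Coat Drive 15 > Food Bank 13 > Library 5 > Blood Drive 4.
Cleanup takes 2 more to reach its cap of 3 ; 60 left.
Park Build takes 9 more to reach its cap of 10 ; 51 left.
Shelter: +11 to 12 (cap) ; 40 left.
Meals: +10 to 13 (cap) ; 30 left.
Coat Drive takes 4 more to reach its cap of 4 ; 26 left.
Give Food Bank 18 more to hit its cap of 19 ; 8 left.
Library: +3 to 6 (cap) ; 5 left.
Blood Drive has room for 13 more but only 5 remain, so it gets 5.
Total = 20×10 + 5×6 + 13×19 + 27×3 + 4×5 + 17×12 + 16×13 + 15×4 = 1050.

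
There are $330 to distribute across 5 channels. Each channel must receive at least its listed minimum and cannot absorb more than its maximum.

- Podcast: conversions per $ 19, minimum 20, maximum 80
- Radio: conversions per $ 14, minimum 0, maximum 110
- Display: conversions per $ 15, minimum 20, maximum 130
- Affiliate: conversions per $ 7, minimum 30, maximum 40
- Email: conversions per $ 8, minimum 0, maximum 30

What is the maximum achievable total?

4940

Meeting every minimum uses 20+0+20+30+0 = 70 $, leaving 260.
Highest conversions per $ first: Podcast 19 > Display 15 > Radio 14 > Email 8 > Affiliate 7.
Podcast takes 60 more to reach its cap of 80 → 200 left.
Display: +110 to 130 (cap) → 90 left.
Only 90 left; Radio takes them to reach 90.
Total = 19×80 + 14×90 + 15×130 + 7×30 = 4940.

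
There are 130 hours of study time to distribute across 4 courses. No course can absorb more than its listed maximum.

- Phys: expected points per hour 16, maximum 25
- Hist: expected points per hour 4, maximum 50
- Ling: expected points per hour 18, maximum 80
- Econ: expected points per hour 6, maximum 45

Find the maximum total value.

Order the courses by expected points per hour: Ling 18 > Phys 16 > Econ 6 > Hist 4.
Ling: +80 to 80 (cap) → 50 left.
Give Phys 25 to hit its cap of 25 → 25 left.
Econ: +25 (room for 45) → 25. Pool exhausted.
Total = 16×25 + 18×80 + 6×25 = 1990.

1990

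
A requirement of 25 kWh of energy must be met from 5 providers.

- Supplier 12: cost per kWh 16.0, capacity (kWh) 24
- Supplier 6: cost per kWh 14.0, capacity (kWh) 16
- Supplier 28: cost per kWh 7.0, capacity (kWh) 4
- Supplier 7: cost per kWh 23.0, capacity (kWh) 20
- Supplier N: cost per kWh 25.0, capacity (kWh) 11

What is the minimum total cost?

Fill from the cheapest provider first.
Supplier 28 at 7.0: take all 4 kWh — 21 still needed.
Supplier 6 (14.0): use full 16 — 5 kWh to go.
Supplier 12 (16.0): take the remaining 5 — done.
Supplier 7, Supplier N: unused.
Cost = 4×7.0 + 16×14.0 + 5×16.0 = 332.

332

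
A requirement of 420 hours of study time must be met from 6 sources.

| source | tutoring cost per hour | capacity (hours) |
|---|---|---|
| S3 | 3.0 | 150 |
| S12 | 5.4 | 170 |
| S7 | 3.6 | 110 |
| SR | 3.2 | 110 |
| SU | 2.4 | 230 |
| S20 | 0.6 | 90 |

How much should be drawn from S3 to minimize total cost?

100

Fill from the cheapest source first.
S20 at 0.6: take all 90 hours — 330 still needed.
SU at 2.4: take all 230 hours — 100 still needed.
S3 at 3.0: take 100 of its 150 — requirement met.
SR, S7, S12: unused.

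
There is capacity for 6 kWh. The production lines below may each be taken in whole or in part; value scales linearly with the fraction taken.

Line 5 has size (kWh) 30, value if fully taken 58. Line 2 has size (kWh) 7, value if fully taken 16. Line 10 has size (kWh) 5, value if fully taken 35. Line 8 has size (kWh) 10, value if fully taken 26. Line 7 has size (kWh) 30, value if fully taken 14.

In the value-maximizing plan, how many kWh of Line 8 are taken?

1

Sort by value density: Line 10 35/5≈7, Line 8 26/10≈2.6, Line 2 16/7≈2.29, Line 5 58/30≈1.93, Line 7 14/30≈0.467.
Line 10: take in full, 5 kWh for value 35 ; 1 left.
Fill the last 1 kWh with part of Line 8: 1/10 of it earns 2.6.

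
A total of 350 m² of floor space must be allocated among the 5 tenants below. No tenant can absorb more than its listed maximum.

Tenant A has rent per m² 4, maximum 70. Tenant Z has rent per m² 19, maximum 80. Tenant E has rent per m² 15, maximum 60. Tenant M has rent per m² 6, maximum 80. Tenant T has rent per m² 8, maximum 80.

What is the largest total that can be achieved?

3740

Order the tenants by rent per m²: Tenant Z 19 > Tenant E 15 > Tenant T 8 > Tenant M 6 > Tenant A 4.
Tenant Z takes 80 to reach its cap of 80 ; 270 left.
Give Tenant E 60 to hit its cap of 60 ; 210 left.
Tenant T: +80 to 80 (cap) ; 130 left.
Tenant M takes 80 to reach its cap of 80 ; 50 left.
Tenant A: +50 (room for 70) → 50. Pool exhausted.
Total = 4×50 + 19×80 + 15×60 + 6×80 + 8×80 = 3740.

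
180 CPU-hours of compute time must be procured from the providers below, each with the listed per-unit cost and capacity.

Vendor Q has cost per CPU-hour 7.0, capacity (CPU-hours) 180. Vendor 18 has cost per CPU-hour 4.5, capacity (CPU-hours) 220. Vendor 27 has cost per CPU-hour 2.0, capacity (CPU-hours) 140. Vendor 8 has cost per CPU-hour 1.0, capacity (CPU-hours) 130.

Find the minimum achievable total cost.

Cheapest first:
Vendor 8 (1.0): use full 130 → 50 CPU-hours to go.
Vendor 27 (2.0): take the remaining 50 → done.
Vendor 18, Vendor Q: unused.
Cost = 130×1.0 + 50×2.0 = 230.

230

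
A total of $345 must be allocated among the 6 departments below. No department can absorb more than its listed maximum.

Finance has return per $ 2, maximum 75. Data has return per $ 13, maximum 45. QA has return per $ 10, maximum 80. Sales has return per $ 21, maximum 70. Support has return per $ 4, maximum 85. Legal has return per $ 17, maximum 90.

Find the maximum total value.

4625

Order the departments by return per $: Sales 21 > Legal 17 > Data 13 > QA 10 > Support 4 > Finance 2.
Give Sales 70 to hit its cap of 70 → 275 left.
Legal: +90 to 90 (cap) → 185 left.
Give Data 45 to hit its cap of 45 → 140 left.
QA takes 80 to reach its cap of 80 → 60 left.
Only 60 left; Support takes them to reach 60.
Total = 13×45 + 10×80 + 21×70 + 4×60 + 17×90 = 4625.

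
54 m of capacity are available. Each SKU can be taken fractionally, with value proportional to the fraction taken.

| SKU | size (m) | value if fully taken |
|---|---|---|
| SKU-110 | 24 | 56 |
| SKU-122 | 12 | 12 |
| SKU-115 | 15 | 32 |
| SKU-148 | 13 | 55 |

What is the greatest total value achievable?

Best value per unit of size first: SKU-148 55/13≈4.23, SKU-110 56/24≈2.33, SKU-115 32/15≈2.13, SKU-122 12/12≈1.
Take all of SKU-148 (13 m, value 55) — 41 m left.
SKU-110: take in full, 24 m for value 56 — 17 left.
Take all of SKU-115 (15 m, value 32) — 2 m left.
Only 2 m remain; take 2/12 of SKU-122 for value 12×2/12 = 2.
Total value = 145.

145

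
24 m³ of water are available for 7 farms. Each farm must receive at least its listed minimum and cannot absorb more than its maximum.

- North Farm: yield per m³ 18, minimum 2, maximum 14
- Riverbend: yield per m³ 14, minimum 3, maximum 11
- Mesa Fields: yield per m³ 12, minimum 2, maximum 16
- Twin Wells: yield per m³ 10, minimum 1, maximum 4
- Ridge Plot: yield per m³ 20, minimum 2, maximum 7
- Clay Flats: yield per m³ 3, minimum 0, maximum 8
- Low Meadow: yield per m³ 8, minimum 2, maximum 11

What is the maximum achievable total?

Meeting every minimum uses 2+3+2+1+2+0+2 = 12 m³, leaving 12.
Rank by yield per m³: Ridge Plot 20 > North Farm 18 > Riverbend 14 > Mesa Fields 12 > Twin Wells 10 > Low Meadow 8 > Clay Flats 3.
Give Ridge Plot 5 more to hit its cap of 7 → 7 left.
Only 7 left; North Farm takes them to reach 9.
Total = 18×9 + 14×3 + 12×2 + 10×1 + 20×7 + 8×2 = 394.

394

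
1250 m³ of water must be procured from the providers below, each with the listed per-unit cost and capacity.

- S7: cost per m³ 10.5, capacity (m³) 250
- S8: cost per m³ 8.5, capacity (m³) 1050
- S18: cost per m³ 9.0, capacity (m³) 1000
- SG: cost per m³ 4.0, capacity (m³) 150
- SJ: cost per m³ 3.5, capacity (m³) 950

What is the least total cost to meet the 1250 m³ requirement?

5200

Use providers in increasing cost order.
SJ at 3.5: take all 950 m³ ; 300 still needed.
SG at 4.0: take all 150 m³ ; 150 still needed.
S8 at 8.5: take 150 of its 1050 ; requirement met.
S18, S7: unused.
Cost = 950×3.5 + 150×4.0 + 150×8.5 = 5200.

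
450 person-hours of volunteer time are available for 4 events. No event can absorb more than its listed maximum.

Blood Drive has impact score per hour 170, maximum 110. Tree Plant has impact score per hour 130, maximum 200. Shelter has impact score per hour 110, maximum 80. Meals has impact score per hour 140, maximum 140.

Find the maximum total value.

Highest impact score per hour first: Blood Drive 170 > Meals 140 > Tree Plant 130 > Shelter 110.
Blood Drive: +110 to 110 (cap) ; 340 left.
Give Meals 140 to hit its cap of 140 ; 200 left.
Tree Plant takes 200 to reach its cap of 200 ; 0 left.
Total = 170×110 + 130×200 + 140×140 = 64300.

64300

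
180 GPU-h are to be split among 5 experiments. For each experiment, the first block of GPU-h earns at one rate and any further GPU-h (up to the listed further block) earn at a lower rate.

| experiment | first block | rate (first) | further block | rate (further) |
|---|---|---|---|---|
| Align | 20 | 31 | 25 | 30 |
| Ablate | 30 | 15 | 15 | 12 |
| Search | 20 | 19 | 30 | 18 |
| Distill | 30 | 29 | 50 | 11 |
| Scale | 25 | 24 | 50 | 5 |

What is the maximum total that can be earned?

Order all 10 blocks by rate: Align/tier1 31 > Align/tier2 30 > Distill/tier1 29 > Scale/tier1 24 > Search/tier1 19 > Search/tier2 18 > Ablate/tier1 15 > Ablate/tier2 12 > Distill/tier2 11 > Scale/tier2 5.
Align tier1 at 31: fill all 20 — 160 left.
Align tier2 at 30: fill all 25 — 135 left.
Distill/tier1 (29): +30 — 105 left.
Fill Scale tier1 block (25 at 24) — 80 left.
Search/tier1 (19): +20 — 60 left.
Search tier2 at 18: fill all 30 — 30 left.
Ablate tier1 at 15: fill all 30 — 0 left.
Total = 31×20 + 30×25 + 29×30 + 24×25 + 19×20 + 18×30 + 15×30 = 4210.

4210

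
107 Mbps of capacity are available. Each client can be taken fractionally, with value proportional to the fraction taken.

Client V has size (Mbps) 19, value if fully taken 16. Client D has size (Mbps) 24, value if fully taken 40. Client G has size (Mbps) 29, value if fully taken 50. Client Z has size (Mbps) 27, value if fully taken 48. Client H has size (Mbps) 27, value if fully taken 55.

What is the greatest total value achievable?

Rank by value-to-size ratio: Client H 55/27≈2.04, Client Z 48/27≈1.78, Client G 50/29≈1.72, Client D 40/24≈1.67, Client V 16/19≈0.842.
Take all of Client H (27 Mbps, value 55) ; 80 Mbps left.
Client Z: take in full, 27 Mbps for value 48 ; 53 left.
Take all of Client G (29 Mbps, value 50) ; 24 Mbps left.
Take all of Client D (24 Mbps, value 40) ; 0 Mbps left.
Total value = 193.

193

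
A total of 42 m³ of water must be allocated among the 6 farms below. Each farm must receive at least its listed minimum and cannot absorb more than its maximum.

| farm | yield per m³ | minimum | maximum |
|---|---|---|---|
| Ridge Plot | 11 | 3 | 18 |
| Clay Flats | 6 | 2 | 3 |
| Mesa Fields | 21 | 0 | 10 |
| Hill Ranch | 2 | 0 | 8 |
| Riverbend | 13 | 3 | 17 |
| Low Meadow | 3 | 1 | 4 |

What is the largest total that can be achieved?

578

Meeting every minimum uses 3+2+0+0+3+1 = 9 m³, leaving 33.
Rank by yield per m³: Mesa Fields 21 > Riverbend 13 > Ridge Plot 11 > Clay Flats 6 > Low Meadow 3 > Hill Ranch 2.
Mesa Fields takes 10 more to reach its cap of 10 → 23 left.
Give Riverbend 14 more to hit its cap of 17 → 9 left.
Only 9 left; Ridge Plot takes them to reach 12.
Total = 11×12 + 6×2 + 21×10 + 13×17 + 3×1 = 578.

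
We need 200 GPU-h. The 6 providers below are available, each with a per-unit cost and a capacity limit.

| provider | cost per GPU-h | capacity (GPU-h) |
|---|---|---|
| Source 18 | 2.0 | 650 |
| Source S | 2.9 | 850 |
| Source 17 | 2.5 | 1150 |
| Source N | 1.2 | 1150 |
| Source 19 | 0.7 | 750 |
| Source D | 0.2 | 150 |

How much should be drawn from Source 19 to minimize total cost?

Use providers in increasing cost order.
Source D (0.2): use full 150 → 50 GPU-h to go.
Take 50 from Source 19 at 0.7 to finish.
Source N, Source 18, Source 17, Source S: unused.

50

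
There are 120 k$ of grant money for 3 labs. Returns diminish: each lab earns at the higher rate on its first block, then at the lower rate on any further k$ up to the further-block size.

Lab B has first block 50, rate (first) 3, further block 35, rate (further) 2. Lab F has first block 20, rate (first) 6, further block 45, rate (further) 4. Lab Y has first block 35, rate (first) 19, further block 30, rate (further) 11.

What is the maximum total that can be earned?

1255

Rank every tier by rate: Lab Y/T1 19 > Lab Y/T2 11 > Lab F/T1 6 > Lab F/T2 4 > Lab B/T1 3 > Lab B/T2 2.
Fill Lab Y T1 block (35 at 19) ; 85 left.
Fill Lab Y T2 block (30 at 11) ; 55 left.
Lab F T1 at 6: fill all 20 ; 35 left.
35 remain; put them into Lab F T2 at 4.
Total = 19×35 + 11×30 + 6×20 + 4×35 = 1255.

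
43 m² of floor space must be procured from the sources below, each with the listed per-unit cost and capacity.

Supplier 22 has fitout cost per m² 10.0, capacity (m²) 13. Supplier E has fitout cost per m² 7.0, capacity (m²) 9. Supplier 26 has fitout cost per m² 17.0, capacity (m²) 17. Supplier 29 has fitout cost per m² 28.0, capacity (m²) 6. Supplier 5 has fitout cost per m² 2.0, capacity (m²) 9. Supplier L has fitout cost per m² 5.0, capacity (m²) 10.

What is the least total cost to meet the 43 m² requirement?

Cheapest first:
Supplier 5 (2.0): use full 9 — 34 m² to go.
Supplier L (5.0): use full 10 — 24 m² to go.
Supplier E at 7.0: take all 9 m² — 15 still needed.
Supplier 22 (10.0): use full 13 — 2 m² to go.
Supplier 26 (17.0): take the remaining 2 — done.
Supplier 29: unused.
Cost = 9×2.0 + 10×5.0 + 9×7.0 + 13×10.0 + 2×17.0 = 295.

295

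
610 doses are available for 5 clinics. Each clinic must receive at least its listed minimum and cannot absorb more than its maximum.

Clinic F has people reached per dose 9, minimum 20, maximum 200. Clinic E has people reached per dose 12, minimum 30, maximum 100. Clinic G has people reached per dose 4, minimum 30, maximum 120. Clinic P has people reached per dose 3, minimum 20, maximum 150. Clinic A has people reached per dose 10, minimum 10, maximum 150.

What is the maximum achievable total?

Meeting every minimum uses 20+30+30+20+10 = 110 doses, leaving 500.
Highest people reached per dose first: Clinic E 12 > Clinic A 10 > Clinic F 9 > Clinic G 4 > Clinic P 3.
Clinic E: +70 to 100 (cap) → 430 left.
Clinic A: +140 to 150 (cap) → 290 left.
Clinic F: +180 to 200 (cap) → 110 left.
Give Clinic G 90 more to hit its cap of 120 → 20 left.
Clinic P: +20 (room for 130) → 40. Pool exhausted.
Total = 9×200 + 12×100 + 4×120 + 3×40 + 10×150 = 5100.

5100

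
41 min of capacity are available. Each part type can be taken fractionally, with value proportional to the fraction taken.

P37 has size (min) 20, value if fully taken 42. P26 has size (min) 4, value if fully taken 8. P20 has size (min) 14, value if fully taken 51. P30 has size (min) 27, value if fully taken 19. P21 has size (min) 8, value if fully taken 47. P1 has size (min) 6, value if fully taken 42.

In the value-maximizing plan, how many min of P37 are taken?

Rank by value-to-size ratio: P1 42/6≈7, P21 47/8≈5.88, P20 51/14≈3.64, P37 42/20≈2.1, P26 8/4≈2, P30 19/27≈0.704.
Take all of P1 (6 min, value 42) ; 35 min left.
P21: take in full, 8 min for value 47 ; 27 left.
P20: take in full, 14 min for value 51 ; 13 left.
Only 13 min remain; take 13/20 of P37 for value 42×13/20 = 27.3.

13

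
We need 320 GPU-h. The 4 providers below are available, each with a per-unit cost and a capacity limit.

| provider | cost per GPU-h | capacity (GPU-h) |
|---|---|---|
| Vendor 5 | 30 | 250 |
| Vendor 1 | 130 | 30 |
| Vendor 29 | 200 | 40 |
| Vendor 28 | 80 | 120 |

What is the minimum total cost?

Cheapest first:
Vendor 5 (30): use full 250 — 70 GPU-h to go.
Vendor 28 (80): take the remaining 70 — done.
Vendor 1, Vendor 29: unused.
Cost = 250×30 + 70×80 = 13100.

13100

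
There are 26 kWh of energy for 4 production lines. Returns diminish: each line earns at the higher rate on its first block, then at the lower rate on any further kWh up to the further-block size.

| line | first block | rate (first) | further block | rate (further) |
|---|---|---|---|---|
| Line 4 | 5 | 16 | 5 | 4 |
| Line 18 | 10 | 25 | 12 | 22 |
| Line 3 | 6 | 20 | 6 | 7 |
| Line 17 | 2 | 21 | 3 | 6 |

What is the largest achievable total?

596

Order all 8 blocks by rate: Line 18/first 25 > Line 18/second 22 > Line 17/first 21 > Line 3/first 20 > Line 4/first 16 > Line 3/second 7 > Line 17/second 6 > Line 4/second 4.
Line 18 first at 25: fill all 10 ; 16 left.
Line 18 second at 22: fill all 12 ; 4 left.
Line 17 first at 21: fill all 2 ; 2 left.
Line 3 first at 20: only 2 left, fill 2.
Total = 25×10 + 22×12 + 21×2 + 20×2 = 596.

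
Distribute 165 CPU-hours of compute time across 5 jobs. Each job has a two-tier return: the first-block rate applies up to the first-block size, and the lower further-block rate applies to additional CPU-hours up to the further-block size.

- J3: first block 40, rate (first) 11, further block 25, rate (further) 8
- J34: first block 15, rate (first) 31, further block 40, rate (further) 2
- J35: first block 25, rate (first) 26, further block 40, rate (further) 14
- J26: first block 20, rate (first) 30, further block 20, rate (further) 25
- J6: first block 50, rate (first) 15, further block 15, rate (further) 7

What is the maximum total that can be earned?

3455

Rank every tier by rate: J34/T1 31 > J26/T1 30 > J35/T1 26 > J26/T2 25 > J6/T1 15 > J35/T2 14 > J3/T1 11 > J3/T2 8 > J6/T2 7 > J34/T2 2.
Fill J34 T1 block (15 at 31) — 150 left.
Fill J26 T1 block (20 at 30) — 130 left.
Fill J35 T1 block (25 at 26) — 105 left.
J26/T2 (25): +20 — 85 left.
Fill J6 T1 block (50 at 15) — 35 left.
35 remain; put them into J35 T2 at 14.
Total = 31×15 + 30×20 + 26×25 + 25×20 + 15×50 + 14×35 = 3455.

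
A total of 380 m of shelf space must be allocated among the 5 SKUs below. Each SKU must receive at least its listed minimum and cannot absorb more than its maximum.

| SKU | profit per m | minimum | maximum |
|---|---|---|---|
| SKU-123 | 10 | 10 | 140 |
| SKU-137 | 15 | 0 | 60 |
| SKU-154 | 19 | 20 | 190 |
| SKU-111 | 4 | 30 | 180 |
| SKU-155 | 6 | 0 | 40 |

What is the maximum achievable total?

5630

Meeting every minimum uses 10+0+20+30+0 = 60 m, leaving 320.
Rank by profit per m: SKU-154 19 > SKU-137 15 > SKU-123 10 > SKU-155 6 > SKU-111 4.
Give SKU-154 170 more to hit its cap of 190 — 150 left.
SKU-137: +60 to 60 (cap) — 90 left.
SKU-123 has room for 130 more but only 90 remain, so it gets 100.
Total = 10×100 + 15×60 + 19×190 + 4×30 = 5630.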